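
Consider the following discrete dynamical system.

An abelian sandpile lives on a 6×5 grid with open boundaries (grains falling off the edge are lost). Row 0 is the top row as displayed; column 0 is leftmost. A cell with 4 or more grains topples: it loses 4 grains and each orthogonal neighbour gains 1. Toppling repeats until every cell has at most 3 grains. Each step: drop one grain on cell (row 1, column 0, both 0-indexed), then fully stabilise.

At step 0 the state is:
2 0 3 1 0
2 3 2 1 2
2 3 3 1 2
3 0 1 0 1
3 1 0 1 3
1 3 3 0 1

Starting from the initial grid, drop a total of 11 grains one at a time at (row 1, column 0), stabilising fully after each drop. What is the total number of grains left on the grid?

47

0) 2 0 3 1 0
2 3 2 1 2
2 3 3 1 2
3 0 1 0 1
3 1 0 1 3
1 3 3 0 1
1) 2 0 3 1 0
3 3 2 1 2
2 3 3 1 2
3 0 1 0 1
3 1 0 1 3
1 3 3 0 1
2) 3 2 0 2 0
2 2 1 2 2
1 2 1 2 2
1 2 2 0 1
0 2 0 1 3
2 3 3 0 1
3) 3 2 0 2 0
3 2 1 2 2
1 2 1 2 2
1 2 2 0 1
0 2 0 1 3
2 3 3 0 1
4) 0 3 0 2 0
1 3 1 2 2
2 2 1 2 2
1 2 2 0 1
0 2 0 1 3
2 3 3 0 1
5) 0 3 0 2 0
2 3 1 2 2
2 2 1 2 2
1 2 2 0 1
0 2 0 1 3
2 3 3 0 1
6) 0 3 0 2 0
3 3 1 2 2
2 2 1 2 2
1 2 2 0 1
0 2 0 1 3
2 3 3 0 1
7) 2 0 1 2 0
1 1 2 2 2
3 3 1 2 2
1 2 2 0 1
0 2 0 1 3
2 3 3 0 1
8) 2 0 1 2 0
2 1 2 2 2
3 3 1 2 2
1 2 2 0 1
0 2 0 1 3
2 3 3 0 1
9) 2 0 1 2 0
3 1 2 2 2
3 3 1 2 2
1 2 2 0 1
0 2 0 1 3
2 3 3 0 1
10) 3 0 1 2 0
1 3 2 2 2
1 0 2 2 2
2 3 2 0 1
0 2 0 1 3
2 3 3 0 1
11) 3 0 1 2 0
2 3 2 2 2
1 0 2 2 2
2 3 2 0 1
0 2 0 1 3
2 3 3 0 1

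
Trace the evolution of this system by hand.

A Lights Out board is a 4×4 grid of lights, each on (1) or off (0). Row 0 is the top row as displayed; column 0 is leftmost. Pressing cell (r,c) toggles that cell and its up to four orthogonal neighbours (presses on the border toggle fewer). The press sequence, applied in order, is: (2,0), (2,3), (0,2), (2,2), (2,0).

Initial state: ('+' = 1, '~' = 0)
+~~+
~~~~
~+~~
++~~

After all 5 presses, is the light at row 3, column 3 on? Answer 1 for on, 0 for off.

1

t=0: +~~+
~~~~
~+~~
++~~
t=1: +~~+
+~~~
+~~~
~+~~
t=2: +~~+
+~~+
+~++
~+~+
t=3: +++~
+~++
+~++
~+~+
t=4: +++~
+~~+
++~~
~+++
t=5: +++~
~~~+
~~~~
++++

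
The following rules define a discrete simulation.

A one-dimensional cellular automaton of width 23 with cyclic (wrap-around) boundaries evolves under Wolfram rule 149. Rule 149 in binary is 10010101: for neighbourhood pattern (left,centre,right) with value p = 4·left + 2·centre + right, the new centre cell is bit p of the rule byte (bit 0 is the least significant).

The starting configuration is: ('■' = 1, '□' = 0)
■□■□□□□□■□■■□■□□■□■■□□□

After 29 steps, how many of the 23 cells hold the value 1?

step 0: ■□■□□□□□■□■■□■□□■□■■□□□
step 1: ■□■■■■■□■□□□□■■□■□□□■■□
step 2: ■□□■■■□□■■■■□□□□■■■□□□□
step 3: ■■□□■□■□□■■□■■■□□■□■■■□
step 4: □□■□■□■■□□□□□■□■□■□□■□□
step 5: ■□■□■□□□■■■■□■□■□■■□■■■
step 6: □□■□■■■□□■■□□■□■□□□□□■■
step 7: ■□■□□■□■□□□■□■□■■■■■□□□
step 8: ■□■■□■□■■■□■□■□□■■■□■■□
step 9: ■□□□□■□□■□□■□■■□□■□□□□□
step 10: ■■■■□■■□■■□■□□□■□■■■■■□
step 11: □■■□□□□□□□□■■■□■□□■■■□□
step 12: □□□■■■■■■■□□■□□■■□□■□■■
step 13: ■■□□■■■■■□■□■■□□□■□■□□□
step 14: □□■□□■■■□□■□□□■■□■□■■■□
step 15: ■□■■□□■□■□■■■□□□□■□□■□■
step 16: □□□□■□■□■□□■□■■■□■■□■□□
step 17: ■■■□■□■□■■□■□□■□□□□□■■■
step 18: ■■□□■□■□□□□■■□■■■■■□□■■
step 19: ■□■□■□■■■■□□□□□■■■□■□□■
step 20: □□■□■□□■■□■■■■□□■□□■■□□
step 21: ■□■□■■□□□□□■■□■□■■□□□■■
step 22: □□■□□□■■■■□□□□■□□□■■□□■
step 23: ■□■■■□□■■□■■■□■■■□□□■□■
step 24: □□□■□■□□□□□■□□□■□■■□■□□
step 25: ■■□■□■■■■■□■■■□■□□□□■■■
step 26: ■□□■□□■■■□□□■□□■■■■□□■■
step 27: □■□■■□□■□■■□■■□□■■□■□□■
step 28: □■□□□■□■□□□□□□■□□□□■■□■
step 29: □■■■□■□■■■■■■□■■■■□□□□■

15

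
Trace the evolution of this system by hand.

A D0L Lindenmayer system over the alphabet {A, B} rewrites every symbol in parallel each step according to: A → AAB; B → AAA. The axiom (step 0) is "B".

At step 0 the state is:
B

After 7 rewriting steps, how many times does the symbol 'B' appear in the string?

546

[0] B
[1] AAA
[2] AABAABAAB
[3] AABAABAAAAABAABAAAAABAABAAA
[4] AABAABAAAAABAABAAAAABAABAABAABAABAAAAABAABAAAAABAABAABAABAABAAAAABAABAAAAABAABAAB
[5] AABAABAAAAABAABAAAAABAABAABAABAABAAAAABAABAAAAABAABAABAABA…BAABAABAABAAAAABAABAAAAABAABAABAABAABAAAAABAABAAAAABAABAAA  (len 243)
[6] AABAABAAAAABAABAAAAABAABAABAABAABAAAAABAABAAAAABAABAABAABA…BAABAABAABAAAAABAABAAAAABAABAABAABAABAAAAABAABAAAAABAABAAB  (len 729)
[7] AABAABAAAAABAABAAAAABAABAABAABAABAAAAABAABAAAAABAABAABAABA…BAABAABAABAAAAABAABAAAAABAABAABAABAABAAAAABAABAAAAABAABAAA  (len 2187)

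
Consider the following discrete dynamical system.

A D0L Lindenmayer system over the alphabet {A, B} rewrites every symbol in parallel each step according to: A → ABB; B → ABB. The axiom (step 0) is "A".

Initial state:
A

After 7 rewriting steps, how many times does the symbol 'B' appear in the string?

1458

gen 0: A
gen 1: ABB
gen 2: ABBABBABB
gen 3: ABBABBABBABBABBABBABBABBABB
gen 4: ABBABBABBABBABBABBABBABBABBABBABBABBABBABBABBABBABBABBABBABBABBABBABBABBABBABBABB
gen 5: ABBABBABBABBABBABBABBABBABBABBABBABBABBABBABBABBABBABBABBA…BABBABBABBABBABBABBABBABBABBABBABBABBABBABBABBABBABBABBABB  (len 243)
gen 6: ABBABBABBABBABBABBABBABBABBABBABBABBABBABBABBABBABBABBABBA…BABBABBABBABBABBABBABBABBABBABBABBABBABBABBABBABBABBABBABB  (len 729)
gen 7: ABBABBABBABBABBABBABBABBABBABBABBABBABBABBABBABBABBABBABBA…BABBABBABBABBABBABBABBABBABBABBABBABBABBABBABBABBABBABBABB  (len 2187)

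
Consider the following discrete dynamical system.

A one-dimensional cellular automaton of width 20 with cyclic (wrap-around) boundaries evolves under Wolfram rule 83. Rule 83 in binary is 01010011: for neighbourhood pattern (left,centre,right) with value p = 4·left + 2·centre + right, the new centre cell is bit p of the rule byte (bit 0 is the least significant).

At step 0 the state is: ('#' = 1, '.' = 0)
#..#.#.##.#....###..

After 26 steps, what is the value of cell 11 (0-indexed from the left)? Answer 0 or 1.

0) #..#.#.##.#....###..
1) .##.....#..####..###
2) ..######.##...###..#
3) ##.....#..####..###.
4) .######.##...###..#.
5) #.....#..####..###.#
6) ######.##...###..#..
7) .....#..####..###.##
8) #####.##...###..#..#
9) ....#..####..###.##.
10) ####.##...###..#..##
11) ...#..####..###.##..
12) ###.##...###..#..###
13) ..#..####..###.##...
14) ##.##...###..#..####
15) .#..####..###.##....
16) #.##...###..#..#####
17) #..####..###.##.....
18) .##...###..#..######
19) ..####..###.##.....#
20) ##...###..#..######.
21) .####..###.##.....#.
22) #...###..#..######.#
23) ####..###.##.....#..
24) ...###..#..######.##
25) ###..###.##.....#..#
26) ..###..#..######.##.

1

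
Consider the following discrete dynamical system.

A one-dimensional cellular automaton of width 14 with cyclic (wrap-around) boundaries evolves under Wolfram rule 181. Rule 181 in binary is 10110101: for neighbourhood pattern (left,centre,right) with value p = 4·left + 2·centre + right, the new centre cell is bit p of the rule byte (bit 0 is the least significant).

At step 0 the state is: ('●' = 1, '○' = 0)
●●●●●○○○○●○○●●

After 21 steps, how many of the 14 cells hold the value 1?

9

gen 0: ●●●●●○○○○●○○●●
gen 1: ●●●●○●●●○●●○○●
gen 2: ●●●○●○●○●○○●○○
gen 3: ○●○●●●●●●●○●●○
gen 4: ○●●○●●●●●○●○○●
gen 5: ●○○●○●●●○●●●○●
gen 6: ○●○●●○●○●○●○●○
gen 7: ○●●○○●●●●●●●●●
gen 8: ●○○●○○●●●●●●●○
gen 9: ●●○●●○○●●●●●○●
gen 10: ●○●○○●○○●●●○●○
gen 11: ●●●●○●●○○●○●●●
gen 12: ●●●○●○○●○●●○●●
gen 13: ●●○●●●○●●○○●○●
gen 14: ●○●○●○●○○●○●●○
gen 15: ●●●●●●●●○●●○○●
gen 16: ●●●●●●●○●○○●○○
gen 17: ○●●●●●○●●●○●●○
gen 18: ○○●●●○●○●○●○○●
gen 19: ●○○●○●●●●●●●○●
gen 20: ○●○●●○●●●●●○●○
gen 21: ○●●○○●○●●●○●●●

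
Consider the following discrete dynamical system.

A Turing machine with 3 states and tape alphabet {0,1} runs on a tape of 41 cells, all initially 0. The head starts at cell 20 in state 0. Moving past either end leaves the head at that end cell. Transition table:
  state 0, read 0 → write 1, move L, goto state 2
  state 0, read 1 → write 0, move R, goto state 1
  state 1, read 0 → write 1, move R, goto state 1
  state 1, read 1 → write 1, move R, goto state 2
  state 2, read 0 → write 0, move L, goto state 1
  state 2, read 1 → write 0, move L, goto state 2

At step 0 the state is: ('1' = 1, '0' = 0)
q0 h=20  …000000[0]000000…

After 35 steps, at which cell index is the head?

0) q0 h=20  …000000[0]000000…
1) q2 h=19  …000000[0]100000…
2) q1 h=18  …000000[0]010000…
3) q1 h=19  …000001[0]100000…
4) q1 h=20  …000011[1]000000…
5) q2 h=21  …000111[0]000000…
6) q1 h=20  …000011[1]000000…
7) q2 h=21  …000111[0]000000…
8) q1 h=20  …000011[1]000000…
9) q2 h=21  …000111[0]000000…
10) q1 h=20  …000011[1]000000…
11) q2 h=21  …000111[0]000000…
12) q1 h=20  …000011[1]000000…
13) q2 h=21  …000111[0]000000…
14) q1 h=20  …000011[1]000000…
15) q2 h=21  …000111[0]000000…
16) q1 h=20  …000011[1]000000…
17) q2 h=21  …000111[0]000000…
18) q1 h=20  …000011[1]000000…
19) q2 h=21  …000111[0]000000…
20) q1 h=20  …000011[1]000000…
21) q2 h=21  …000111[0]000000…
22) q1 h=20  …000011[1]000000…
23) q2 h=21  …000111[0]000000…
24) q1 h=20  …000011[1]000000…
25) q2 h=21  …000111[0]000000…
26) q1 h=20  …000011[1]000000…
27) q2 h=21  …000111[0]000000…
28) q1 h=20  …000011[1]000000…
29) q2 h=21  …000111[0]000000…
30) q1 h=20  …000011[1]000000…
31) q2 h=21  …000111[0]000000…
32) q1 h=20  …000011[1]000000…
33) q2 h=21  …000111[0]000000…
34) q1 h=20  …000011[1]000000…
35) q2 h=21  …000111[0]000000…

21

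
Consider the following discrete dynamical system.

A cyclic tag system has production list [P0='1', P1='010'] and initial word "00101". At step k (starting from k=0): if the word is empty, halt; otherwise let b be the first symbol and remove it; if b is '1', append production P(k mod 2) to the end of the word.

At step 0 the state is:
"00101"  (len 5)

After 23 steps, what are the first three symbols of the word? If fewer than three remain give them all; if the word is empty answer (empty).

step 0: "00101"  (len 5)
step 1: "0101"  (len 4)
step 2: "101"  (len 3)
step 3: "011"  (len 3)
step 4: "11"  (len 2)
step 5: "11"  (len 2)
step 6: "1010"  (len 4)
step 7: "0101"  (len 4)
step 8: "101"  (len 3)
step 9: "011"  (len 3)
step 10: "11"  (len 2)
step 11: "11"  (len 2)
step 12: "1010"  (len 4)
step 13: "0101"  (len 4)
step 14: "101"  (len 3)
step 15: "011"  (len 3)
step 16: "11"  (len 2)
step 17: "11"  (len 2)
step 18: "1010"  (len 4)
step 19: "0101"  (len 4)
step 20: "101"  (len 3)
step 21: "011"  (len 3)
step 22: "11"  (len 2)
step 23: "11"  (len 2)

11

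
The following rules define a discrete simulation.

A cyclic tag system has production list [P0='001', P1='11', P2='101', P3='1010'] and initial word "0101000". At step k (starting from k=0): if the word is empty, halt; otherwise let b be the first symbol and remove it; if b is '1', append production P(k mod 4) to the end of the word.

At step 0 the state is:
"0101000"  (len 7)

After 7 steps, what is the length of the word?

6

t=0: "0101000"  (len 7)
t=1: "101000"  (len 6)
t=2: "0100011"  (len 7)
t=3: "100011"  (len 6)
t=4: "000111010"  (len 9)
t=5: "00111010"  (len 8)
t=6: "0111010"  (len 7)
t=7: "111010"  (len 6)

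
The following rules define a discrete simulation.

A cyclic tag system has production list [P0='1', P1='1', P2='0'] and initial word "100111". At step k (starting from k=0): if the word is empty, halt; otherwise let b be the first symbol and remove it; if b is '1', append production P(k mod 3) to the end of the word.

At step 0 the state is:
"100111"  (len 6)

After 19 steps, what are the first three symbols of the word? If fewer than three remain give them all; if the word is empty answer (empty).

(empty)

k=0  "100111"  (len 6)
k=1  "001111"  (len 6)
k=2  "01111"  (len 5)
k=3  "1111"  (len 4)
k=4  "1111"  (len 4)
k=5  "1111"  (len 4)
k=6  "1110"  (len 4)
k=7  "1101"  (len 4)
k=8  "1011"  (len 4)
k=9  "0110"  (len 4)
k=10  "110"  (len 3)
k=11  "101"  (len 3)
k=12  "010"  (len 3)
k=13  "10"  (len 2)
k=14  "01"  (len 2)
k=15  "1"  (len 1)
k=16  "1"  (len 1)
k=17  "1"  (len 1)
k=18  "0"  (len 1)
k=19  (halted — word empty)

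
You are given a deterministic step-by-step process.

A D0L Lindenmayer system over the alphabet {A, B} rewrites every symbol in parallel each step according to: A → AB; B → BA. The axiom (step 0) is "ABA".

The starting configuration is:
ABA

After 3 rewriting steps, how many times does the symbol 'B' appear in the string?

0) ABA
1) ABBAAB
2) ABBABAABABBA
3) ABBABAABBAABABBAABBABAAB

12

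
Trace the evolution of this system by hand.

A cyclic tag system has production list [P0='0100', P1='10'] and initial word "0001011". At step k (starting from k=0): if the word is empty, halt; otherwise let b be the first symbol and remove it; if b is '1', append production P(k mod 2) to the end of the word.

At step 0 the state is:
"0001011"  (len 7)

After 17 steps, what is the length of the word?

8

gen 0: "0001011"  (len 7)
gen 1: "001011"  (len 6)
gen 2: "01011"  (len 5)
gen 3: "1011"  (len 4)
gen 4: "01110"  (len 5)
gen 5: "1110"  (len 4)
gen 6: "11010"  (len 5)
gen 7: "10100100"  (len 8)
gen 8: "010010010"  (len 9)
gen 9: "10010010"  (len 8)
gen 10: "001001010"  (len 9)
gen 11: "01001010"  (len 8)
gen 12: "1001010"  (len 7)
gen 13: "0010100100"  (len 10)
gen 14: "010100100"  (len 9)
gen 15: "10100100"  (len 8)
gen 16: "010010010"  (len 9)
gen 17: "10010010"  (len 8)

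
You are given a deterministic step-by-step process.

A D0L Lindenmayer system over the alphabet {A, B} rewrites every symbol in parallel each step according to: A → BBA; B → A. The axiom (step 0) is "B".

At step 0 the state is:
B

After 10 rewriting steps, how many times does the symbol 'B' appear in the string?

k=0  B
k=1  A
k=2  BBA
k=3  AABBA
k=4  BBABBAAABBA
k=5  AABBAAABBABBABBAAABBA
k=6  BBABBAAABBABBABBAAABBAAABBAAABBABBABBAAABBA
k=7  AABBAAABBABBABBAAABBAAABBAAABBABBABBAAABBABBABBAAABBABBABBAAABBAAABBAAABBABBABBAAABBA
k=8  BBABBAAABBABBABBAAABBAAABBAAABBABBABBAAABBABBABBAAABBABBAB…ABBABBABBAAABBABBABBAAABBABBABBAAABBAAABBAAABBABBABBAAABBA  (len 171)
k=9  AABBAAABBABBABBAAABBAAABBAAABBABBABBAAABBABBABBAAABBABBABB…ABBABBABBAAABBABBABBAAABBABBABBAAABBAAABBAAABBABBABBAAABBA  (len 341)
k=10  BBABBAAABBABBABBAAABBAAABBAAABBABBABBAAABBABBABBAAABBABBAB…ABBABBABBAAABBABBABBAAABBABBABBAAABBAAABBAAABBABBABBAAABBA  (len 683)

342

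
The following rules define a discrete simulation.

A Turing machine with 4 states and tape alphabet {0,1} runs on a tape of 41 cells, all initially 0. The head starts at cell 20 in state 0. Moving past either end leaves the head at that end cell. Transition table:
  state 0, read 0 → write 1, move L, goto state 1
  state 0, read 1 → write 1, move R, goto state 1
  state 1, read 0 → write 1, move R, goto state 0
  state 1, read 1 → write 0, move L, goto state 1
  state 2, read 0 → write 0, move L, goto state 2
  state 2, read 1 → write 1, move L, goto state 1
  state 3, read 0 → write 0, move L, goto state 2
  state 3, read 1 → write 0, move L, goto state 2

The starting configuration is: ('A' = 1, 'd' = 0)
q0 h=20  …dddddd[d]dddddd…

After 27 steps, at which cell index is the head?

gen 0: q0 h=20  …dddddd[d]dddddd…
gen 1: q1 h=19  …dddddd[d]Addddd…
gen 2: q0 h=20  …dddddA[A]dddddd…
gen 3: q1 h=21  …ddddAA[d]dddddd…
gen 4: q0 h=22  …dddAAA[d]dddddd…
gen 5: q1 h=21  …ddddAA[A]Addddd…
gen 6: q1 h=20  …dddddA[A]dAdddd…
gen 7: q1 h=19  …dddddd[A]ddAddd…
gen 8: q1 h=18  …dddddd[d]dddAdd…
gen 9: q0 h=19  …dddddA[d]ddAddd…
gen 10: q1 h=18  …dddddd[A]AddAdd…
gen 11: q1 h=17  …dddddd[d]dAddAd…
gen 12: q0 h=18  …dddddA[d]AddAdd…
gen 13: q1 h=17  …dddddd[A]AAddAd…
gen 14: q1 h=16  …dddddd[d]dAAddA…
gen 15: q0 h=17  …dddddA[d]AAddAd…
gen 16: q1 h=16  …dddddd[A]AAAddA…
gen 17: q1 h=15  …dddddd[d]dAAAdd…
gen 18: q0 h=16  …dddddA[d]AAAddA…
gen 19: q1 h=15  …dddddd[A]AAAAdd…
gen 20: q1 h=14  …dddddd[d]dAAAAd…
gen 21: q0 h=15  …dddddA[d]AAAAdd…
gen 22: q1 h=14  …dddddd[A]AAAAAd…
gen 23: q1 h=13  …dddddd[d]dAAAAA…
gen 24: q0 h=14  …dddddA[d]AAAAAd…
gen 25: q1 h=13  …dddddd[A]AAAAAA…
gen 26: q1 h=12  …dddddd[d]dAAAAA…
gen 27: q0 h=13  …dddddA[d]AAAAAA…

13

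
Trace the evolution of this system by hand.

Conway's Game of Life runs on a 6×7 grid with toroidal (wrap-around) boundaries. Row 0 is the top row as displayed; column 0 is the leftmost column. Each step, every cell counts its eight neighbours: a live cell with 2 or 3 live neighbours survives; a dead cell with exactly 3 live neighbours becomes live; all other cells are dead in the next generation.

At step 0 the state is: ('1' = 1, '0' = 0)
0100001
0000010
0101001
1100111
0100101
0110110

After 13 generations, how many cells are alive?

step 0: 0100001
0000010
0101001
1100111
0100101
0110110
step 1: 1110101
0010011
0110000
0101100
0000000
0111101
step 2: 0000100
0000011
1100110
0101000
1100010
0000101
step 3: 0000101
1000001
1110110
0000010
1110111
1000101
step 4: 0000000
0001100
1100110
0000000
0101100
0000100
step 5: 0001100
0001110
0001110
1111010
0001100
0001100
step 6: 0010000
0010000
0100000
0100011
0100010
0010010
step 7: 0111000
0110000
1110000
0110011
1110110
0110000
step 8: 1001000
0000000
0001001
0000110
0000110
0000100
step 9: 0000000
0000000
0000110
0001001
0001000
0001110
step 10: 0000100
0000000
0000110
0001010
0011010
0001100
step 11: 0001100
0000110
0000110
0011011
0010010
0010010
step 12: 0001000
0000000
0000000
0011001
0110010
0010010
step 13: 0000000
0000000
0000000
0111000
0100111
0111100

11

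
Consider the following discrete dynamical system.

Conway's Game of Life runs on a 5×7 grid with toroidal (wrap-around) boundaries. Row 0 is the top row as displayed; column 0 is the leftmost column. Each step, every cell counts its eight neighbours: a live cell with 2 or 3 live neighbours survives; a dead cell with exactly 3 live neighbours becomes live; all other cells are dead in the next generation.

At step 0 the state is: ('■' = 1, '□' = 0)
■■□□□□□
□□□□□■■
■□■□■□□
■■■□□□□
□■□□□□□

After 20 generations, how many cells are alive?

gen 0: ■■□□□□□
□□□□□■■
■□■□■□□
■■■□□□□
□■□□□□□
gen 1: ■■□□□□■
□□□□□■■
■□■■□■□
■□■■□□□
□□□□□□□
gen 2: ■□□□□■■
□□■□■■□
■□■■□■□
□□■■■□■
□□■□□□■
gen 3: ■■□■■□□
■□■□□□□
□□□□□□□
■□□□■□■
□■■□■□□
gen 4: ■□□□■□□
■□■■□□□
■■□□□□■
■■□■□■□
□□■□■□■
gen 5: ■□■□■■■
□□■■□□□
□□□■■□□
□□□■■■□
□□■□■□■
gen 6: ■□■□■□■
□■■□□□■
□□□□□■□
□□■□□□□
■■■□□□□
gen 7: □□□□□■■
□■■■□□■
□■■□□□□
□□■□□□□
■□■□□□■
gen 8: □□□■□■□
□■□■□■■
■□□□□□□
■□■■□□□
■■□□□■■
gen 9: □■□□□□□
■□■□□■■
■□□■■□□
□□■□□□□
■■□■□■□
gen 10: □□□□■■□
■□■■■■■
■□■■■■□
■□■□□□■
■■□□□□□
gen 11: □□■□□□□
■□■□□□□
□□□□□□□
□□■□■■□
■■□□□■□
gen 12: ■□■□□□■
□■□□□□□
□■□■□□□
□■□□■■■
□■■■■■■
gen 13: □□□□■□■
□■□□□□□
□■□□■■□
□■□□□□■
□□□□□□□
gen 14: □□□□□□□
■□□□■□□
□■■□□■□
■□□□□■□
■□□□□■□
gen 15: □□□□□□■
□■□□□□□
■■□□■■□
■□□□■■□
□□□□□□□
gen 16: □□□□□□□
□■□□□■■
■■□□■■□
■■□□■■□
□□□□□■■
gen 17: ■□□□□□□
□■□□■■■
□□■□□□□
□■□□□□□
■□□□■■■
gen 18: □■□□□□□
■■□□□■■
■■■□□■□
■■□□□■■
■■□□□■■
gen 19: □□■□□□□
□□□□□■□
□□■□■□□
□□□□■□□
□□■□□■□
gen 20: □□□□□□□
□□□■□□□
□□□■■■□
□□□□■■□
□□□■□□□

7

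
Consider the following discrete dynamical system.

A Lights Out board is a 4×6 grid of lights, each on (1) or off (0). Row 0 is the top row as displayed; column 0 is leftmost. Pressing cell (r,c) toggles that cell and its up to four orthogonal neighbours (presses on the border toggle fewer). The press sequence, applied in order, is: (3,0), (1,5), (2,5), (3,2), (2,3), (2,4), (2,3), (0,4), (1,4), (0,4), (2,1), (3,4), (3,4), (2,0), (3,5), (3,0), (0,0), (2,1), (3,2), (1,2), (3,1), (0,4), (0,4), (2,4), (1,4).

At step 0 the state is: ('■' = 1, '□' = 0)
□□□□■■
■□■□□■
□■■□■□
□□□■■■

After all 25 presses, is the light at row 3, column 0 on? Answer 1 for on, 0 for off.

t=0: □□□□■■
■□■□□■
□■■□■□
□□□■■■
t=1: □□□□■■
■□■□□■
■■■□■□
■■□■■■
t=2: □□□□■□
■□■□■□
■■■□■■
■■□■■■
t=3: □□□□■□
■□■□■■
■■■□□□
■■□■■□
t=4: □□□□■□
■□■□■■
■■□□□□
■□■□■□
t=5: □□□□■□
■□■■■■
■■■■■□
■□■■■□
t=6: □□□□■□
■□■■□■
■■■□□■
■□■■□□
t=7: □□□□■□
■□■□□■
■■□■■■
■□■□□□
t=8: □□□■□■
■□■□■■
■■□■■■
■□■□□□
t=9: □□□■■■
■□■■□□
■■□■□■
■□■□□□
t=10: □□□□□□
■□■■■□
■■□■□■
■□■□□□
t=11: □□□□□□
■■■■■□
□□■■□■
■■■□□□
t=12: □□□□□□
■■■■■□
□□■■■■
■■■■■■
t=13: □□□□□□
■■■■■□
□□■■□■
■■■□□□
t=14: □□□□□□
□■■■■□
■■■■□■
□■■□□□
t=15: □□□□□□
□■■■■□
■■■■□□
□■■□■■
t=16: □□□□□□
□■■■■□
□■■■□□
■□■□■■
t=17: ■■□□□□
■■■■■□
□■■■□□
■□■□■■
t=18: ■■□□□□
■□■■■□
■□□■□□
■■■□■■
t=19: ■■□□□□
■□■■■□
■□■■□□
■□□■■■
t=20: ■■■□□□
■■□□■□
■□□■□□
■□□■■■
t=21: ■■■□□□
■■□□■□
■■□■□□
□■■■■■
t=22: ■■■■■■
■■□□□□
■■□■□□
□■■■■■
t=23: ■■■□□□
■■□□■□
■■□■□□
□■■■■■
t=24: ■■■□□□
■■□□□□
■■□□■■
□■■■□■
t=25: ■■■□■□
■■□■■■
■■□□□■
□■■■□■

0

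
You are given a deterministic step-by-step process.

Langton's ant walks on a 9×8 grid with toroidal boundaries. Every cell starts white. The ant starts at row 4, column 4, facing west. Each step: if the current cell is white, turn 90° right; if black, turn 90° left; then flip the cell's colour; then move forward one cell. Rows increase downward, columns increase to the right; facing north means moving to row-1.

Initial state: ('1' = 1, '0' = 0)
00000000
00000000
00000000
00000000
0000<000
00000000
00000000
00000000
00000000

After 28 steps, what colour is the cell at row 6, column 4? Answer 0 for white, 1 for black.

1

[0] 00000000
00000000
00000000
00000000
0000<000
00000000
00000000
00000000
00000000
[1] 00000000
00000000
00000000
0000^000
00001000
00000000
00000000
00000000
00000000
[2] 00000000
00000000
00000000
00001>00
00001000
00000000
00000000
00000000
00000000
[3] 00000000
00000000
00000000
00001100
00001v00
00000000
00000000
00000000
00000000
[4] 00000000
00000000
00000000
00001100
0000<100
00000000
00000000
00000000
00000000
[5] 00000000
00000000
00000000
00001100
00000100
0000v000
00000000
00000000
00000000
[6] 00000000
00000000
00000000
00001100
00000100
000<1000
00000000
00000000
00000000
[7] 00000000
00000000
00000000
00001100
000^0100
00011000
00000000
00000000
00000000
[8] 00000000
00000000
00000000
00001100
0001>100
00011000
00000000
00000000
00000000
[9] 00000000
00000000
00000000
00001100
00011100
0001v000
00000000
00000000
00000000
[10] 00000000
00000000
00000000
00001100
00011100
00010>00
00000000
00000000
00000000
[11] 00000000
00000000
00000000
00001100
00011100
00010100
00000v00
00000000
00000000
[12] 00000000
00000000
00000000
00001100
00011100
00010100
0000<100
00000000
00000000
[13] 00000000
00000000
00000000
00001100
00011100
0001^100
00001100
00000000
00000000
[14] 00000000
00000000
00000000
00001100
00011100
00011>00
00001100
00000000
00000000
[15] 00000000
00000000
00000000
00001100
00011^00
00011000
00001100
00000000
00000000
[16] 00000000
00000000
00000000
00001100
0001<000
00011000
00001100
00000000
00000000
[17] 00000000
00000000
00000000
00001100
00010000
0001v000
00001100
00000000
00000000
[18] 00000000
00000000
00000000
00001100
00010000
00010>00
00001100
00000000
00000000
[19] 00000000
00000000
00000000
00001100
00010000
00010100
00001v00
00000000
00000000
[20] 00000000
00000000
00000000
00001100
00010000
00010100
000010>0
00000000
00000000
[21] 00000000
00000000
00000000
00001100
00010000
00010100
00001010
000000v0
00000000
[22] 00000000
00000000
00000000
00001100
00010000
00010100
00001010
00000<10
00000000
[23] 00000000
00000000
00000000
00001100
00010000
00010100
00001^10
00000110
00000000
[24] 00000000
00000000
00000000
00001100
00010000
00010100
000011>0
00000110
00000000
[25] 00000000
00000000
00000000
00001100
00010000
000101^0
00001100
00000110
00000000
[26] 00000000
00000000
00000000
00001100
00010000
0001011>
00001100
00000110
00000000
[27] 00000000
00000000
00000000
00001100
00010000
00010111
0000110v
00000110
00000000
[28] 00000000
00000000
00000000
00001100
00010000
00010111
000011<1
00000110
00000000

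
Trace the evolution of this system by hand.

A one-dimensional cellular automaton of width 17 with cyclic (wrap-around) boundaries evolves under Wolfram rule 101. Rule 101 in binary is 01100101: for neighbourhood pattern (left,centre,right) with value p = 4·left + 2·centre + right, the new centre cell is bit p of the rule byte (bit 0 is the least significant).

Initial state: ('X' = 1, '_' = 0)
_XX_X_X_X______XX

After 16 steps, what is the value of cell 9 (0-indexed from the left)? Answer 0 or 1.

1

[0] _XX_X_X_X______XX
[1] X_XXXXXXX_XXXX__X
[2] XX______XX___X___
[3] _X_XXXX__X_X_X_X_
[4] _XX___X__XXXXXXX_
[5] __X_X_X________X_
[6] X_XXXXX_XXXXXX_X_
[7] XX____XX_____XXXX
[8] _X_XX__X_XXX_____
[9] _XX_X__XX__X_XXXX
[10] X_XXX___X__XX___X
[11] XX__X_X_X___X_X__
[12] _X__XXXXX_X_XXX__
[13] _X______XXXX__X_X
[14] XX_XXXX____X__XXX
[15] _XX___X_XX_X_____
[16] __X_X_XX_XXX_XXXX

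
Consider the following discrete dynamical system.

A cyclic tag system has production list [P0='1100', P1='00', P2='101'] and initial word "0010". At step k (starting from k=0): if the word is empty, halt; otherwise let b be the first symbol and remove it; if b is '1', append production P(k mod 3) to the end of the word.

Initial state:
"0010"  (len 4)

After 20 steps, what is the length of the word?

0) "0010"  (len 4)
1) "010"  (len 3)
2) "10"  (len 2)
3) "0101"  (len 4)
4) "101"  (len 3)
5) "0100"  (len 4)
6) "100"  (len 3)
7) "001100"  (len 6)
8) "01100"  (len 5)
9) "1100"  (len 4)
10) "1001100"  (len 7)
11) "00110000"  (len 8)
12) "0110000"  (len 7)
13) "110000"  (len 6)
14) "1000000"  (len 7)
15) "000000101"  (len 9)
16) "00000101"  (len 8)
17) "0000101"  (len 7)
18) "000101"  (len 6)
19) "00101"  (len 5)
20) "0101"  (len 4)

4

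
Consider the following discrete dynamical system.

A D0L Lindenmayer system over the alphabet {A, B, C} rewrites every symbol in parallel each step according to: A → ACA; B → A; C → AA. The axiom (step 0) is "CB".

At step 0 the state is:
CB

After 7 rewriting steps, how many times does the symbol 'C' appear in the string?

360

step 0: CB
step 1: AAA
step 2: ACAACAACA
step 3: ACAAAACAACAAAACAACAAAACA
step 4: ACAAAACAACAACAACAAAACAACAAAACAACAACAACAAAACAACAAAACAACAACAACAAAACA
step 5: ACAAAACAACAACAACAAAACAACAAAACAACAAAACAACAAAACAACAACAACAAAA…AAAACAACAACAACAAAACAACAAAACAACAAAACAACAAAACAACAACAACAAAACA  (len 180)
step 6: ACAAAACAACAACAACAAAACAACAAAACAACAAAACAACAAAACAACAACAACAAAA…AAAACAACAACAACAAAACAACAAAACAACAAAACAACAAAACAACAACAACAAAACA  (len 492)
step 7: ACAAAACAACAACAACAAAACAACAAAACAACAAAACAACAAAACAACAACAACAAAA…AAAACAACAACAACAAAACAACAAAACAACAAAACAACAAAACAACAACAACAAAACA  (len 1344)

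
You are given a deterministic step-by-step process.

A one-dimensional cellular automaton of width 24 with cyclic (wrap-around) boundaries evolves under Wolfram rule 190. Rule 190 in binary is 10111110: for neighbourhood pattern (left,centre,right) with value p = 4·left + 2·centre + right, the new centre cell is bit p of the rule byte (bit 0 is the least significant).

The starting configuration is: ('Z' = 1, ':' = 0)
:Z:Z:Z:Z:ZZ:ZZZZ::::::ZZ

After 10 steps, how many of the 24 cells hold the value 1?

20

k=0  :Z:Z:Z:Z:ZZ:ZZZZ::::::ZZ
k=1  ZZZZZZZZZZ:ZZZZ:Z::::ZZ:
k=2  ZZZZZZZZZ:ZZZZ:ZZZ::ZZ:Z
k=3  ZZZZZZZZ:ZZZZ:ZZZ:ZZZ:ZZ
k=4  ZZZZZZZ:ZZZZ:ZZZ:ZZZ:ZZZ
k=5  ZZZZZZ:ZZZZ:ZZZ:ZZZ:ZZZZ
k=6  ZZZZZ:ZZZZ:ZZZ:ZZZ:ZZZZZ
k=7  ZZZZ:ZZZZ:ZZZ:ZZZ:ZZZZZZ
k=8  ZZZ:ZZZZ:ZZZ:ZZZ:ZZZZZZZ
k=9  ZZ:ZZZZ:ZZZ:ZZZ:ZZZZZZZZ
k=10  Z:ZZZZ:ZZZ:ZZZ:ZZZZZZZZZ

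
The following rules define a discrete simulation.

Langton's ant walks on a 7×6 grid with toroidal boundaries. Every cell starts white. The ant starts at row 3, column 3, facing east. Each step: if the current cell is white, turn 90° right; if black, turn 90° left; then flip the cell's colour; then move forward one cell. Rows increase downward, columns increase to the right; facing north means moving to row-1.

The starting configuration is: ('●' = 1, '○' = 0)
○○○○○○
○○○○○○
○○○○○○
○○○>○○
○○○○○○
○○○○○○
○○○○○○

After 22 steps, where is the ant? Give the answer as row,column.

0,2

t=0: ○○○○○○
○○○○○○
○○○○○○
○○○>○○
○○○○○○
○○○○○○
○○○○○○
t=1: ○○○○○○
○○○○○○
○○○○○○
○○○●○○
○○○v○○
○○○○○○
○○○○○○
t=2: ○○○○○○
○○○○○○
○○○○○○
○○○●○○
○○<●○○
○○○○○○
○○○○○○
t=3: ○○○○○○
○○○○○○
○○○○○○
○○^●○○
○○●●○○
○○○○○○
○○○○○○
t=4: ○○○○○○
○○○○○○
○○○○○○
○○●>○○
○○●●○○
○○○○○○
○○○○○○
t=5: ○○○○○○
○○○○○○
○○○^○○
○○●○○○
○○●●○○
○○○○○○
○○○○○○
t=6: ○○○○○○
○○○○○○
○○○●>○
○○●○○○
○○●●○○
○○○○○○
○○○○○○
t=7: ○○○○○○
○○○○○○
○○○●●○
○○●○v○
○○●●○○
○○○○○○
○○○○○○
t=8: ○○○○○○
○○○○○○
○○○●●○
○○●<●○
○○●●○○
○○○○○○
○○○○○○
t=9: ○○○○○○
○○○○○○
○○○^●○
○○●●●○
○○●●○○
○○○○○○
○○○○○○
t=10: ○○○○○○
○○○○○○
○○<○●○
○○●●●○
○○●●○○
○○○○○○
○○○○○○
t=11: ○○○○○○
○○^○○○
○○●○●○
○○●●●○
○○●●○○
○○○○○○
○○○○○○
t=12: ○○○○○○
○○●>○○
○○●○●○
○○●●●○
○○●●○○
○○○○○○
○○○○○○
t=13: ○○○○○○
○○●●○○
○○●v●○
○○●●●○
○○●●○○
○○○○○○
○○○○○○
t=14: ○○○○○○
○○●●○○
○○<●●○
○○●●●○
○○●●○○
○○○○○○
○○○○○○
t=15: ○○○○○○
○○●●○○
○○○●●○
○○v●●○
○○●●○○
○○○○○○
○○○○○○
t=16: ○○○○○○
○○●●○○
○○○●●○
○○○>●○
○○●●○○
○○○○○○
○○○○○○
t=17: ○○○○○○
○○●●○○
○○○^●○
○○○○●○
○○●●○○
○○○○○○
○○○○○○
t=18: ○○○○○○
○○●●○○
○○<○●○
○○○○●○
○○●●○○
○○○○○○
○○○○○○
t=19: ○○○○○○
○○^●○○
○○●○●○
○○○○●○
○○●●○○
○○○○○○
○○○○○○
t=20: ○○○○○○
○<○●○○
○○●○●○
○○○○●○
○○●●○○
○○○○○○
○○○○○○
t=21: ○^○○○○
○●○●○○
○○●○●○
○○○○●○
○○●●○○
○○○○○○
○○○○○○
t=22: ○●>○○○
○●○●○○
○○●○●○
○○○○●○
○○●●○○
○○○○○○
○○○○○○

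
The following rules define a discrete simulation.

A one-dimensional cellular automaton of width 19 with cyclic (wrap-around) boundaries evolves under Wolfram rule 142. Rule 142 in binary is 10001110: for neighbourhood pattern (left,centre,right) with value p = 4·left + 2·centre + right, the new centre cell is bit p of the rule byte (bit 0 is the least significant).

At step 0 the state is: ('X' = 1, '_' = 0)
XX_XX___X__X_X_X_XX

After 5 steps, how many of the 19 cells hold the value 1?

[0] XX_XX___X__X_X_X_XX
[1] X__X___XX_XX_X_X_XX
[2] __XX__XX__X__X_X_XX
[3] _XX__XX__XX_XX_X_X_
[4] XX__XX__XX__X__X_X_
[5] X__XX__XX__XX_XX_X_

10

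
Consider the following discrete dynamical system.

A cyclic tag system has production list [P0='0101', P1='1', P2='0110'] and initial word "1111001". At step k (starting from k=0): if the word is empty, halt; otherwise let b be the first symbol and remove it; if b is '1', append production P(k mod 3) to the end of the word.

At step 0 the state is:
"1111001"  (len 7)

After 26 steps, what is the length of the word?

0) "1111001"  (len 7)
1) "1110010101"  (len 10)
2) "1100101011"  (len 10)
3) "1001010110110"  (len 13)
4) "0010101101100101"  (len 16)
5) "010101101100101"  (len 15)
6) "10101101100101"  (len 14)
7) "01011011001010101"  (len 17)
8) "1011011001010101"  (len 16)
9) "0110110010101010110"  (len 19)
10) "110110010101010110"  (len 18)
11) "101100101010101101"  (len 18)
12) "011001010101011010110"  (len 21)
13) "11001010101011010110"  (len 20)
14) "10010101010110101101"  (len 20)
15) "00101010101101011010110"  (len 23)
16) "0101010101101011010110"  (len 22)
17) "101010101101011010110"  (len 21)
18) "010101011010110101100110"  (len 24)
19) "10101011010110101100110"  (len 23)
20) "01010110101101011001101"  (len 23)
21) "1010110101101011001101"  (len 22)
22) "0101101011010110011010101"  (len 25)
23) "101101011010110011010101"  (len 24)
24) "011010110101100110101010110"  (len 27)
25) "11010110101100110101010110"  (len 26)
26) "10101101011001101010101101"  (len 26)

26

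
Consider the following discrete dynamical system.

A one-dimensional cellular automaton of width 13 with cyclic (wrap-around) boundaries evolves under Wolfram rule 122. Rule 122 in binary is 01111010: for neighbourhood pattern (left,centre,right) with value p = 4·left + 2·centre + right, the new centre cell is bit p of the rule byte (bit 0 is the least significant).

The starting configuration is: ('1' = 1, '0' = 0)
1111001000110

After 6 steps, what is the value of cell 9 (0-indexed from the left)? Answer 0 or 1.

1

k=0  1111001000110
k=1  1001110101111
k=2  1111011011000
k=3  1001111111101
k=4  1111000000111
k=5  0001100001100
k=6  0011110011110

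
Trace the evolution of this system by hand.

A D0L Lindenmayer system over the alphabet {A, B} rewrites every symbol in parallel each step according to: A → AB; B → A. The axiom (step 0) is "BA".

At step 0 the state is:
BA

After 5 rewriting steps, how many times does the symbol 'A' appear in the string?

k=0  BA
k=1  AAB
k=2  ABABA
k=3  ABAABAAB
k=4  ABAABABAABABA
k=5  ABAABABAABAABABAABAAB

13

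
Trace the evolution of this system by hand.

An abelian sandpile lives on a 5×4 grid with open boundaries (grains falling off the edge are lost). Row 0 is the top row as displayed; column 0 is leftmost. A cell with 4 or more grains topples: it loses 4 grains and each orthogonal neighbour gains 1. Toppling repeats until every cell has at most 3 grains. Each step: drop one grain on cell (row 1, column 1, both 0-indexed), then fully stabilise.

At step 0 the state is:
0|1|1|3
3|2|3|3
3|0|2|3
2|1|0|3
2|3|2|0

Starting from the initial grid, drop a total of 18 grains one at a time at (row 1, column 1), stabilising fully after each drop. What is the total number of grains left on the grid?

step 0: 0|1|1|3
3|2|3|3
3|0|2|3
2|1|0|3
2|3|2|0
step 1: 0|1|1|3
3|3|3|3
3|0|2|3
2|1|0|3
2|3|2|0
step 2: 1|2|3|0
1|2|2|2
0|3|0|2
3|1|2|0
2|3|2|1
step 3: 1|2|3|0
1|3|2|2
0|3|0|2
3|1|2|0
2|3|2|1
step 4: 1|3|3|0
2|1|3|2
1|0|1|2
3|2|2|0
2|3|2|1
step 5: 1|3|3|0
2|2|3|2
1|0|1|2
3|2|2|0
2|3|2|1
step 6: 1|3|3|0
2|3|3|2
1|0|1|2
3|2|2|0
2|3|2|1
step 7: 2|1|1|1
3|2|1|3
1|1|2|2
3|2|2|0
2|3|2|1
step 8: 2|1|1|1
3|3|1|3
1|1|2|2
3|2|2|0
2|3|2|1
step 9: 3|2|1|1
0|1|2|3
2|2|2|2
3|2|2|0
2|3|2|1
step 10: 3|2|1|1
0|2|2|3
2|2|2|2
3|2|2|0
2|3|2|1
step 11: 3|2|1|1
0|3|2|3
2|2|2|2
3|2|2|0
2|3|2|1
step 12: 3|3|1|1
1|0|3|3
2|3|2|2
3|2|2|0
2|3|2|1
step 13: 3|3|1|1
1|1|3|3
2|3|2|2
3|2|2|0
2|3|2|1
step 14: 3|3|1|1
1|2|3|3
2|3|2|2
3|2|2|0
2|3|2|1
step 15: 3|3|1|1
1|3|3|3
2|3|2|2
3|2|2|0
2|3|2|1
step 16: 0|1|3|2
3|3|2|1
3|1|1|0
3|3|3|1
2|3|2|1
step 17: 1|2|3|2
1|2|3|1
2|0|3|0
2|3|1|2
0|2|0|2
step 18: 1|2|3|2
1|3|3|1
2|0|3|0
2|3|1|2
0|2|0|2

33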